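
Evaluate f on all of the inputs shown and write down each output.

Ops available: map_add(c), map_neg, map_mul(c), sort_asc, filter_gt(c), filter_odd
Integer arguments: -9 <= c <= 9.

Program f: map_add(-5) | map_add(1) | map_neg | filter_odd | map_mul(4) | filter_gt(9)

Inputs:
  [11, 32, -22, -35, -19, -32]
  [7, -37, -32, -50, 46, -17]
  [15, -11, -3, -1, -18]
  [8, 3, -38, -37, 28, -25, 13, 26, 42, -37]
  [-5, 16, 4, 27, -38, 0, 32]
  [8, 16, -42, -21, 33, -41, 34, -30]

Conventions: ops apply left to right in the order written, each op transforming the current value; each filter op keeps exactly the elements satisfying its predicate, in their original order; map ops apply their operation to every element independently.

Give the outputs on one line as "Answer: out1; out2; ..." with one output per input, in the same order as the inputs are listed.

[156, 92]; [164, 84]; [60, 28, 20]; [164, 116, 164]; [36]; [100, 180]

Execution, op by op:
  [11, 32, -22, -35, -19, -32] -> [6, 27, -27, -40, -24, -37] -> [7, 28, -26, -39, -23, -36] -> [-7, -28, 26, 39, 23, 36] -> [-7, 39, 23] -> [-28, 156, 92] -> [156, 92]
  [7, -37, -32, -50, 46, -17] -> [2, -42, -37, -55, 41, -22] -> [3, -41, -36, -54, 42, -21] -> [-3, 41, 36, 54, -42, 21] -> [-3, 41, 21] -> [-12, 164, 84] -> [164, 84]
  [15, -11, -3, -1, -18] -> [10, -16, -8, -6, -23] -> [11, -15, -7, -5, -22] -> [-11, 15, 7, 5, 22] -> [-11, 15, 7, 5] -> [-44, 60, 28, 20] -> [60, 28, 20]
  [8, 3, -38, -37, 28, -25, 13, 26, 42, -37] -> [3, -2, -43, -42, 23, -30, 8, 21, 37, -42] -> [4, -1, -42, -41, 24, -29, 9, 22, 38, -41] -> [-4, 1, 42, 41, -24, 29, -9, -22, -38, 41] -> [1, 41, 29, -9, 41] -> [4, 164, 116, -36, 164] -> [164, 116, 164]
  [-5, 16, 4, 27, -38, 0, 32] -> [-10, 11, -1, 22, -43, -5, 27] -> [-9, 12, 0, 23, -42, -4, 28] -> [9, -12, 0, -23, 42, 4, -28] -> [9, -23] -> [36, -92] -> [36]
  [8, 16, -42, -21, 33, -41, 34, -30] -> [3, 11, -47, -26, 28, -46, 29, -35] -> [4, 12, -46, -25, 29, -45, 30, -34] -> [-4, -12, 46, 25, -29, 45, -30, 34] -> [25, -29, 45] -> [100, -116, 180] -> [100, 180]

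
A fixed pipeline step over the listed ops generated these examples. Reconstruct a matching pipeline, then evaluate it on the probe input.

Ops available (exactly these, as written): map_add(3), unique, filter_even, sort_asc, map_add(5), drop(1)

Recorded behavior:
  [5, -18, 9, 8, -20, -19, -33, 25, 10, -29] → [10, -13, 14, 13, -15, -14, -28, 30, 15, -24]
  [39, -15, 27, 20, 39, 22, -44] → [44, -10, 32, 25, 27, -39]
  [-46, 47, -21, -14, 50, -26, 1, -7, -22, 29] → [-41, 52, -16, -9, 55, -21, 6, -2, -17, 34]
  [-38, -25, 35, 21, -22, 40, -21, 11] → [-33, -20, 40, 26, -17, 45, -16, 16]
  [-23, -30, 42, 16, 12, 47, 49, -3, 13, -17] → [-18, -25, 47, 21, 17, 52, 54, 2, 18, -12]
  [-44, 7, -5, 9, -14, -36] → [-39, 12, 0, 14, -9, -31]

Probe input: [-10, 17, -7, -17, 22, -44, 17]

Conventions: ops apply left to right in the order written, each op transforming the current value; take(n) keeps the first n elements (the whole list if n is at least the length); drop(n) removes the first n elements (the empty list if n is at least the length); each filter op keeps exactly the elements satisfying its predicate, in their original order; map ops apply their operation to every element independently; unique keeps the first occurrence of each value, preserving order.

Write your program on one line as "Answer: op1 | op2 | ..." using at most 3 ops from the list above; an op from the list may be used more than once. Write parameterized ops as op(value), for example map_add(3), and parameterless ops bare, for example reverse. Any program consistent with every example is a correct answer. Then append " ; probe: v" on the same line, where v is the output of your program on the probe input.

unique | map_add(5) ; probe: [-5, 22, -2, -12, 27, -39]

Check, running the answer program on each example:
  [5, -18, 9, 8, -20, -19, -33, 25, 10, -29] -> [5, -18, 9, 8, -20, -19, -33, 25, 10, -29] -> [10, -13, 14, 13, -15, -14, -28, 30, 15, -24]
  [39, -15, 27, 20, 39, 22, -44] -> [39, -15, 27, 20, 22, -44] -> [44, -10, 32, 25, 27, -39]
  [-46, 47, -21, -14, 50, -26, 1, -7, -22, 29] -> [-46, 47, -21, -14, 50, -26, 1, -7, -22, 29] -> [-41, 52, -16, -9, 55, -21, 6, -2, -17, 34]
  [-38, -25, 35, 21, -22, 40, -21, 11] -> [-38, -25, 35, 21, -22, 40, -21, 11] -> [-33, -20, 40, 26, -17, 45, -16, 16]
  [-23, -30, 42, 16, 12, 47, 49, -3, 13, -17] -> [-23, -30, 42, 16, 12, 47, 49, -3, 13, -17] -> [-18, -25, 47, 21, 17, 52, 54, 2, 18, -12]
  [-44, 7, -5, 9, -14, -36] -> [-44, 7, -5, 9, -14, -36] -> [-39, 12, 0, 14, -9, -31]
  probe: [-10, 17, -7, -17, 22, -44, 17] -> [-10, 17, -7, -17, 22, -44] -> [-5, 22, -2, -12, 27, -39]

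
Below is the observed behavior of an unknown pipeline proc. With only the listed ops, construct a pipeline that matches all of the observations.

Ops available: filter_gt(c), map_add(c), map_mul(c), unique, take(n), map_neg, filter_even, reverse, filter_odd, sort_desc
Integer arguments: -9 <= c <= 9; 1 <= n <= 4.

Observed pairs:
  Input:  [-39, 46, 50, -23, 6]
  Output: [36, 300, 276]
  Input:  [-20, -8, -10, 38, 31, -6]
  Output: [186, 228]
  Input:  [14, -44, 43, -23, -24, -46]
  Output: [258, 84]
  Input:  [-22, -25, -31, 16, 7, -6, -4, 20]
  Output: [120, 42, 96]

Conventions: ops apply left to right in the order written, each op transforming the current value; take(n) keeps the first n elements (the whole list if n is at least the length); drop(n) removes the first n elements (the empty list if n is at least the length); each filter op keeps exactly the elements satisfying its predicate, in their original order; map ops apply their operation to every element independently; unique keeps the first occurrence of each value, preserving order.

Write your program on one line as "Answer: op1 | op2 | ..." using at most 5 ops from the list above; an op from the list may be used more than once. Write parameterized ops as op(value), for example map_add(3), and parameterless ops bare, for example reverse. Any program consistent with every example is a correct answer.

map_neg | map_mul(-6) | reverse | filter_gt(-9)

Check, running the answer program on each example:
  [-39, 46, 50, -23, 6] -> [39, -46, -50, 23, -6] -> [-234, 276, 300, -138, 36] -> [36, -138, 300, 276, -234] -> [36, 300, 276]
  [-20, -8, -10, 38, 31, -6] -> [20, 8, 10, -38, -31, 6] -> [-120, -48, -60, 228, 186, -36] -> [-36, 186, 228, -60, -48, -120] -> [186, 228]
  [14, -44, 43, -23, -24, -46] -> [-14, 44, -43, 23, 24, 46] -> [84, -264, 258, -138, -144, -276] -> [-276, -144, -138, 258, -264, 84] -> [258, 84]
  [-22, -25, -31, 16, 7, -6, -4, 20] -> [22, 25, 31, -16, -7, 6, 4, -20] -> [-132, -150, -186, 96, 42, -36, -24, 120] -> [120, -24, -36, 42, 96, -186, -150, -132] -> [120, 42, 96]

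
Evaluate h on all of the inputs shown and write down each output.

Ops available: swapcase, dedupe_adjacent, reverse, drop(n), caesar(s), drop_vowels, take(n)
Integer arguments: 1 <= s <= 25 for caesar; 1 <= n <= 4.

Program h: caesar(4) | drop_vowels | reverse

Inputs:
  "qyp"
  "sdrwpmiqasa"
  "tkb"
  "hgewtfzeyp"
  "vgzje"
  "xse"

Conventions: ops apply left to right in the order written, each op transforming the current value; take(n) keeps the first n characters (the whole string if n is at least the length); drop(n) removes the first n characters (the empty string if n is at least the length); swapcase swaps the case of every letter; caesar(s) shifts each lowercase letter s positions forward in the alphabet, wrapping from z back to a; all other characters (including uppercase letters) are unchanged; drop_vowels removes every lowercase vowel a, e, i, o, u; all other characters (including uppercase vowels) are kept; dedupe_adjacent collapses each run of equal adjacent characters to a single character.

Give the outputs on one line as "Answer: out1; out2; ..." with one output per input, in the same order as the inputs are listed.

"tc"; "wmqtvhw"; "fx"; "tcdjxkl"; "ndkz"; "wb"

Execution, op by op:
  "qyp" -> "uct" -> "ct" -> "tc"
  "sdrwpmiqasa" -> "whvatqmuewe" -> "whvtqmw" -> "wmqtvhw"
  "tkb" -> "xof" -> "xf" -> "fx"
  "hgewtfzeyp" -> "lkiaxjdict" -> "lkxjdct" -> "tcdjxkl"
  "vgzje" -> "zkdni" -> "zkdn" -> "ndkz"
  "xse" -> "bwi" -> "bw" -> "wb"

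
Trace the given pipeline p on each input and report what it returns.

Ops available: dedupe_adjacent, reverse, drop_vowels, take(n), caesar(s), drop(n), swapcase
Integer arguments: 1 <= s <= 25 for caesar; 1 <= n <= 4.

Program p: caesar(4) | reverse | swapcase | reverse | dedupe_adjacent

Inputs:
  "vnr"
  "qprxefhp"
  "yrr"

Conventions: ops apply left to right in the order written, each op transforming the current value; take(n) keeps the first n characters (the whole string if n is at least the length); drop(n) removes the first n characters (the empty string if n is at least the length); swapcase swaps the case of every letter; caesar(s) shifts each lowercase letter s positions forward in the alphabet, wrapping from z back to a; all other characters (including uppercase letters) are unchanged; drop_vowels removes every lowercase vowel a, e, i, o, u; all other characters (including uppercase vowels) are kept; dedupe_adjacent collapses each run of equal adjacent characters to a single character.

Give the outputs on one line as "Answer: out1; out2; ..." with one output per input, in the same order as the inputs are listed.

"ZRV"; "UTVBIJLT"; "CV"

Execution, op by op:
  "vnr" -> "zrv" -> "vrz" -> "VRZ" -> "ZRV" -> "ZRV"
  "qprxefhp" -> "utvbijlt" -> "tljibvtu" -> "TLJIBVTU" -> "UTVBIJLT" -> "UTVBIJLT"
  "yrr" -> "cvv" -> "vvc" -> "VVC" -> "CVV" -> "CV"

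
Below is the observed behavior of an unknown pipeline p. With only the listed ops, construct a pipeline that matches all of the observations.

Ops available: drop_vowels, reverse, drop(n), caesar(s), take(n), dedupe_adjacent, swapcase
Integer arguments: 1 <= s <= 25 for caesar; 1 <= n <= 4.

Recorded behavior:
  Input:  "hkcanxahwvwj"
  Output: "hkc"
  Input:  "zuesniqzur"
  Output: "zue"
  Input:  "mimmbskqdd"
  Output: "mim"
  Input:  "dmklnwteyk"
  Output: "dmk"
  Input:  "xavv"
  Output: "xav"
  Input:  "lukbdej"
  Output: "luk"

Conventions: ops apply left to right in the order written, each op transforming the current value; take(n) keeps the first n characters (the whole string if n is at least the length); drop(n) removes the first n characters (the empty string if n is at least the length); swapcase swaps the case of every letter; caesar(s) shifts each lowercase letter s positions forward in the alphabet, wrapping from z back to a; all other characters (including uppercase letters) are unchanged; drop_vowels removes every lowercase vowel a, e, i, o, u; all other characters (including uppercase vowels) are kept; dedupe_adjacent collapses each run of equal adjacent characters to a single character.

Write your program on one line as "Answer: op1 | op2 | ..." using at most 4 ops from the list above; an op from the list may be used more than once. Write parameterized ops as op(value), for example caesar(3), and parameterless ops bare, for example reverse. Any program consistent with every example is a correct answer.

swapcase | take(3) | swapcase

Check, running the answer program on each example:
  "hkcanxahwvwj" -> "HKCANXAHWVWJ" -> "HKC" -> "hkc"
  "zuesniqzur" -> "ZUESNIQZUR" -> "ZUE" -> "zue"
  "mimmbskqdd" -> "MIMMBSKQDD" -> "MIM" -> "mim"
  "dmklnwteyk" -> "DMKLNWTEYK" -> "DMK" -> "dmk"
  "xavv" -> "XAVV" -> "XAV" -> "xav"
  "lukbdej" -> "LUKBDEJ" -> "LUK" -> "luk"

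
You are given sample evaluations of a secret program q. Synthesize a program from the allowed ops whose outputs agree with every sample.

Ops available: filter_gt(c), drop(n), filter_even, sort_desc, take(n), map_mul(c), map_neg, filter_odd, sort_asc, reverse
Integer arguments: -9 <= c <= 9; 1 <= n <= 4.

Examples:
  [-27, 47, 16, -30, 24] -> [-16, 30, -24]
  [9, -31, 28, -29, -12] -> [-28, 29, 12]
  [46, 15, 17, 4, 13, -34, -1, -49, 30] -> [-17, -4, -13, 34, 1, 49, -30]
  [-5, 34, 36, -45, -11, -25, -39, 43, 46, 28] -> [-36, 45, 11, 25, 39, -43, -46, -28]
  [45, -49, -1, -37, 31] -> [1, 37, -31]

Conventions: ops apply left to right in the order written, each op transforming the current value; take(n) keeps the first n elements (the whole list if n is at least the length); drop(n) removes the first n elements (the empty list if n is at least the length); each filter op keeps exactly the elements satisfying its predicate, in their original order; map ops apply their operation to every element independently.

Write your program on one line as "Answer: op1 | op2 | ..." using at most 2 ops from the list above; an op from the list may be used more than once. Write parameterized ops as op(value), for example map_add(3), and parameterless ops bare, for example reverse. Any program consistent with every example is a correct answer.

map_mul(-1) | drop(2)

Check, running the answer program on each example:
  [-27, 47, 16, -30, 24] -> [27, -47, -16, 30, -24] -> [-16, 30, -24]
  [9, -31, 28, -29, -12] -> [-9, 31, -28, 29, 12] -> [-28, 29, 12]
  [46, 15, 17, 4, 13, -34, -1, -49, 30] -> [-46, -15, -17, -4, -13, 34, 1, 49, -30] -> [-17, -4, -13, 34, 1, 49, -30]
  [-5, 34, 36, -45, -11, -25, -39, 43, 46, 28] -> [5, -34, -36, 45, 11, 25, 39, -43, -46, -28] -> [-36, 45, 11, 25, 39, -43, -46, -28]
  [45, -49, -1, -37, 31] -> [-45, 49, 1, 37, -31] -> [1, 37, -31]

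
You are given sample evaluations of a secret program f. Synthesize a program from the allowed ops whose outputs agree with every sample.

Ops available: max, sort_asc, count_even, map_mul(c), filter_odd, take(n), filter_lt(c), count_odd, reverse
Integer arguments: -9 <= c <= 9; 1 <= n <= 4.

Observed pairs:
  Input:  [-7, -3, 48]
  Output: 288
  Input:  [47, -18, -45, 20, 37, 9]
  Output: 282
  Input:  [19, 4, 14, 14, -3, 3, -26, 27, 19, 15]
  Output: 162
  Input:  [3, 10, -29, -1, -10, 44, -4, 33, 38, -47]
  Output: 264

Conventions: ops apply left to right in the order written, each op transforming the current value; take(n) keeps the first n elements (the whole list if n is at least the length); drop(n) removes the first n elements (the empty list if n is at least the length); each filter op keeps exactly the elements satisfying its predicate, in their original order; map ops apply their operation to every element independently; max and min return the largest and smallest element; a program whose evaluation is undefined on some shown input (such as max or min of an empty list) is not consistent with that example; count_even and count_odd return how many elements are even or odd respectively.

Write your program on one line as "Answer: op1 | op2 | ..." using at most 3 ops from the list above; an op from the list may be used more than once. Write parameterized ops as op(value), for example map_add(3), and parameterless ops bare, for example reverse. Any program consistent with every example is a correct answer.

reverse | map_mul(6) | max

Check, running the answer program on each example:
  [-7, -3, 48] -> [48, -3, -7] -> [288, -18, -42] -> 288
  [47, -18, -45, 20, 37, 9] -> [9, 37, 20, -45, -18, 47] -> [54, 222, 120, -270, -108, 282] -> 282
  [19, 4, 14, 14, -3, 3, -26, 27, 19, 15] -> [15, 19, 27, -26, 3, -3, 14, 14, 4, 19] -> [90, 114, 162, -156, 18, -18, 84, 84, 24, 114] -> 162
  [3, 10, -29, -1, -10, 44, -4, 33, 38, -47] -> [-47, 38, 33, -4, 44, -10, -1, -29, 10, 3] -> [-282, 228, 198, -24, 264, -60, -6, -174, 60, 18] -> 264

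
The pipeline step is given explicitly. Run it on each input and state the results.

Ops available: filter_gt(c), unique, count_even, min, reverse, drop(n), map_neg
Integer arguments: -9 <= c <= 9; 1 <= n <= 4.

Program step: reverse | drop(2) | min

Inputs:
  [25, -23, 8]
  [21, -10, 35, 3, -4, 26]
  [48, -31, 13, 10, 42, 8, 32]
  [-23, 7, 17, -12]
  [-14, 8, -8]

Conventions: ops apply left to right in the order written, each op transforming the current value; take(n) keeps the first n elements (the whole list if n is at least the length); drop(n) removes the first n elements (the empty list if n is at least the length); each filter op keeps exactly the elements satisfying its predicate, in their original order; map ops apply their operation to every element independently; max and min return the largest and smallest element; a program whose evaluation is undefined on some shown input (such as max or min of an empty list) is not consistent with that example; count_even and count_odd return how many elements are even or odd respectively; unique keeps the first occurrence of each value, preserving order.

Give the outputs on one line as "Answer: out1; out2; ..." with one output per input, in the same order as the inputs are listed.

Execution, op by op:
  [25, -23, 8] -> [8, -23, 25] -> [25] -> 25
  [21, -10, 35, 3, -4, 26] -> [26, -4, 3, 35, -10, 21] -> [3, 35, -10, 21] -> -10
  [48, -31, 13, 10, 42, 8, 32] -> [32, 8, 42, 10, 13, -31, 48] -> [42, 10, 13, -31, 48] -> -31
  [-23, 7, 17, -12] -> [-12, 17, 7, -23] -> [7, -23] -> -23
  [-14, 8, -8] -> [-8, 8, -14] -> [-14] -> -14

25; -10; -31; -23; -14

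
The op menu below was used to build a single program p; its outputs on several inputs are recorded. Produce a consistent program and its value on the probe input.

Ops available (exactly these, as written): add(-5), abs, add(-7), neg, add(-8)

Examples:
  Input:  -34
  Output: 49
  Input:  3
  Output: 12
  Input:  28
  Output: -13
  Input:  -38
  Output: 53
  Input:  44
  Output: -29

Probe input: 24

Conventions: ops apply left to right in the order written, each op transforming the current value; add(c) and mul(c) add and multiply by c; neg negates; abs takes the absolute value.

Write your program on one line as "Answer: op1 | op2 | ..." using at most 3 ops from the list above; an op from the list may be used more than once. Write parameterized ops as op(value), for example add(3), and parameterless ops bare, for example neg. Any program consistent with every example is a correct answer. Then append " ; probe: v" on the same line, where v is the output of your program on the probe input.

add(-7) | add(-8) | neg ; probe: -9

Check, running the answer program on each example:
  -34 -> -41 -> -49 -> 49
  3 -> -4 -> -12 -> 12
  28 -> 21 -> 13 -> -13
  -38 -> -45 -> -53 -> 53
  44 -> 37 -> 29 -> -29
  probe: 24 -> 17 -> 9 -> -9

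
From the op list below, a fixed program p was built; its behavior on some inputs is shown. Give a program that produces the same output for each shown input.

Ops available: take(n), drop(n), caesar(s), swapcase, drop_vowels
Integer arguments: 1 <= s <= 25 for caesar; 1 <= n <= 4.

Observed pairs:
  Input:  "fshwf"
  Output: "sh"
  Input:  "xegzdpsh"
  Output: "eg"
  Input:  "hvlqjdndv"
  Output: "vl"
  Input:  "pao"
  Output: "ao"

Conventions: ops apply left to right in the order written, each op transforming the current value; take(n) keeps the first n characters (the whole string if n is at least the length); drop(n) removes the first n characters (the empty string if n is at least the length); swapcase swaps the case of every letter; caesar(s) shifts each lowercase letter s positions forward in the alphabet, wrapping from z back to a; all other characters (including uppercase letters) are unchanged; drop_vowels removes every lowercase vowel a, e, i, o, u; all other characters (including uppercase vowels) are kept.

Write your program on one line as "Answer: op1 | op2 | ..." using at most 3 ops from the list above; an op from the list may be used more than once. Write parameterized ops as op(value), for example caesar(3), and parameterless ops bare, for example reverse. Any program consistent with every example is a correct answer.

drop(1) | take(2)

Check, running the answer program on each example:
  "fshwf" -> "shwf" -> "sh"
  "xegzdpsh" -> "egzdpsh" -> "eg"
  "hvlqjdndv" -> "vlqjdndv" -> "vl"
  "pao" -> "ao" -> "ao"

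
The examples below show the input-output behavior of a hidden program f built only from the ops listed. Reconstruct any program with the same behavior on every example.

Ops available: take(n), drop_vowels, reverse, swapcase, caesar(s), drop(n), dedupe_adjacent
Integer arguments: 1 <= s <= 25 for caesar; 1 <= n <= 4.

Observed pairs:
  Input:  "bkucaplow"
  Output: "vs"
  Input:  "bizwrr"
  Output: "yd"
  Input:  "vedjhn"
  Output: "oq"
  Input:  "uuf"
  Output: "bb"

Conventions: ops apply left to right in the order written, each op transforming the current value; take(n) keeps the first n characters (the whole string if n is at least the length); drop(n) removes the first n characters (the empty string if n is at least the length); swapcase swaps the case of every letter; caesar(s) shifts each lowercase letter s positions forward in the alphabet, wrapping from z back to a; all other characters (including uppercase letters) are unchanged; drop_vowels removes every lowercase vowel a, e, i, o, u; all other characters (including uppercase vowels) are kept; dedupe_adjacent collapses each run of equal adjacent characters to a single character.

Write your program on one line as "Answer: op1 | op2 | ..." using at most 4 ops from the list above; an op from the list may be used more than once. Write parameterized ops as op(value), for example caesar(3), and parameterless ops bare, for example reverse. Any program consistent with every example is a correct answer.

reverse | drop(1) | caesar(7) | take(2)

Check, running the answer program on each example:
  "bkucaplow" -> "wolpacukb" -> "olpacukb" -> "vswhjbri" -> "vs"
  "bizwrr" -> "rrwzib" -> "rwzib" -> "ydgpi" -> "yd"
  "vedjhn" -> "nhjdev" -> "hjdev" -> "oqklc" -> "oq"
  "uuf" -> "fuu" -> "uu" -> "bb" -> "bb"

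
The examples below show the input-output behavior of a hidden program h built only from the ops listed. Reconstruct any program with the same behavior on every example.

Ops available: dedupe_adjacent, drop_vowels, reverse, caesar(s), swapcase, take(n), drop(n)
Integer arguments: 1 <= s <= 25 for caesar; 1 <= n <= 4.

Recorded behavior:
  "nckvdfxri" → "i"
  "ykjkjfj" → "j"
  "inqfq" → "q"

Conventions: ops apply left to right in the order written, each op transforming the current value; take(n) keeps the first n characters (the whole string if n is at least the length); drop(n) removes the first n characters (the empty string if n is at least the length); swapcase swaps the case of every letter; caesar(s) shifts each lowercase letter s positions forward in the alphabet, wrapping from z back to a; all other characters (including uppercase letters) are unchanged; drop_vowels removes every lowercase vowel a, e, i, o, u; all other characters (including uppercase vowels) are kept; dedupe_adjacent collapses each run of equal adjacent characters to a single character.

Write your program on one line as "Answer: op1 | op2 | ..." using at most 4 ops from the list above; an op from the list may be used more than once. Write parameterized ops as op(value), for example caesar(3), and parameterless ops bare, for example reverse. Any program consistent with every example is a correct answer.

reverse | take(4) | take(2) | take(1)

Check, running the answer program on each example:
  "nckvdfxri" -> "irxfdvkcn" -> "irxf" -> "ir" -> "i"
  "ykjkjfj" -> "jfjkjky" -> "jfjk" -> "jf" -> "j"
  "inqfq" -> "qfqni" -> "qfqn" -> "qf" -> "q"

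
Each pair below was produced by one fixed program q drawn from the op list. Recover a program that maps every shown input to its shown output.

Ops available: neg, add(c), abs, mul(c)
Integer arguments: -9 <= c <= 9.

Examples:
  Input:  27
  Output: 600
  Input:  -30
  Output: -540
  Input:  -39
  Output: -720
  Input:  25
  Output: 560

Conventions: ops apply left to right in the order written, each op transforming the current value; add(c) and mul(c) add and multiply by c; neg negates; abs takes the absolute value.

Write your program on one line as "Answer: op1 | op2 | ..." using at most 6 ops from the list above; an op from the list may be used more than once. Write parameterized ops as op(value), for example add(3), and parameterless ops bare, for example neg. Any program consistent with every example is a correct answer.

add(-2) | add(5) | mul(-1) | mul(-4) | mul(5)

Check, running the answer program on each example:
  27 -> 25 -> 30 -> -30 -> 120 -> 600
  -30 -> -32 -> -27 -> 27 -> -108 -> -540
  -39 -> -41 -> -36 -> 36 -> -144 -> -720
  25 -> 23 -> 28 -> -28 -> 112 -> 560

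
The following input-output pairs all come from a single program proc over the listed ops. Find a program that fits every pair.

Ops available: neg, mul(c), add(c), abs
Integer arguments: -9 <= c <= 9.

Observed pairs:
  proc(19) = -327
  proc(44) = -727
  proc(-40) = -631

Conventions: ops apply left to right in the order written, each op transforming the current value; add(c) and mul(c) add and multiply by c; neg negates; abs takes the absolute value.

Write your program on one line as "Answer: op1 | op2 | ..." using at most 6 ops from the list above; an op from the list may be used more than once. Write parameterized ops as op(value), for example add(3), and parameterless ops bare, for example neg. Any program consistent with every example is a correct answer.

add(-4) | add(5) | abs | mul(2) | mul(-8) | add(-7)

Check, running the answer program on each example:
  19 -> 15 -> 20 -> 20 -> 40 -> -320 -> -327
  44 -> 40 -> 45 -> 45 -> 90 -> -720 -> -727
  -40 -> -44 -> -39 -> 39 -> 78 -> -624 -> -631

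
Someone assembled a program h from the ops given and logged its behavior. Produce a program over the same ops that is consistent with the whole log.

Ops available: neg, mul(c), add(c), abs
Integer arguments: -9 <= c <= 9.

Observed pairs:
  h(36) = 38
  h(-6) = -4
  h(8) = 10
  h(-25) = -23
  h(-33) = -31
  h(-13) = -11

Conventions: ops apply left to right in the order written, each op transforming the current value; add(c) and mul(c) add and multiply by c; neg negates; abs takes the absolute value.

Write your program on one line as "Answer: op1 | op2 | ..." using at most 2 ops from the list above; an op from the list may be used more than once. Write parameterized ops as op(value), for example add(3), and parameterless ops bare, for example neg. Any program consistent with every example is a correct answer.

add(4) | add(-2)

Check, running the answer program on each example:
  36 -> 40 -> 38
  -6 -> -2 -> -4
  8 -> 12 -> 10
  -25 -> -21 -> -23
  -33 -> -29 -> -31
  -13 -> -9 -> -11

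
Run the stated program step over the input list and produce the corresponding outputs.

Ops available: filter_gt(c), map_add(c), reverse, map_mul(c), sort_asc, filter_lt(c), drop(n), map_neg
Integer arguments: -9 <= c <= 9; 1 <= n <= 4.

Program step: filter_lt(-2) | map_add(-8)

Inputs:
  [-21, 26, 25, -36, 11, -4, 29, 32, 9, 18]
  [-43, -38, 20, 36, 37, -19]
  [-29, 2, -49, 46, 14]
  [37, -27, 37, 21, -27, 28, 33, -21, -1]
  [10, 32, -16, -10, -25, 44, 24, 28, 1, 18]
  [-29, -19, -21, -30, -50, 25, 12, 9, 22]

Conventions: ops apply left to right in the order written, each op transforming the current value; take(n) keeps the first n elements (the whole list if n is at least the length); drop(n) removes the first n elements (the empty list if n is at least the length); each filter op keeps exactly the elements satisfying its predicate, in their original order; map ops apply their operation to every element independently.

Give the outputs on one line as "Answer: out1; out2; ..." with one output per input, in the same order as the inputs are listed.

[-29, -44, -12]; [-51, -46, -27]; [-37, -57]; [-35, -35, -29]; [-24, -18, -33]; [-37, -27, -29, -38, -58]

Execution, op by op:
  [-21, 26, 25, -36, 11, -4, 29, 32, 9, 18] -> [-21, -36, -4] -> [-29, -44, -12]
  [-43, -38, 20, 36, 37, -19] -> [-43, -38, -19] -> [-51, -46, -27]
  [-29, 2, -49, 46, 14] -> [-29, -49] -> [-37, -57]
  [37, -27, 37, 21, -27, 28, 33, -21, -1] -> [-27, -27, -21] -> [-35, -35, -29]
  [10, 32, -16, -10, -25, 44, 24, 28, 1, 18] -> [-16, -10, -25] -> [-24, -18, -33]
  [-29, -19, -21, -30, -50, 25, 12, 9, 22] -> [-29, -19, -21, -30, -50] -> [-37, -27, -29, -38, -58]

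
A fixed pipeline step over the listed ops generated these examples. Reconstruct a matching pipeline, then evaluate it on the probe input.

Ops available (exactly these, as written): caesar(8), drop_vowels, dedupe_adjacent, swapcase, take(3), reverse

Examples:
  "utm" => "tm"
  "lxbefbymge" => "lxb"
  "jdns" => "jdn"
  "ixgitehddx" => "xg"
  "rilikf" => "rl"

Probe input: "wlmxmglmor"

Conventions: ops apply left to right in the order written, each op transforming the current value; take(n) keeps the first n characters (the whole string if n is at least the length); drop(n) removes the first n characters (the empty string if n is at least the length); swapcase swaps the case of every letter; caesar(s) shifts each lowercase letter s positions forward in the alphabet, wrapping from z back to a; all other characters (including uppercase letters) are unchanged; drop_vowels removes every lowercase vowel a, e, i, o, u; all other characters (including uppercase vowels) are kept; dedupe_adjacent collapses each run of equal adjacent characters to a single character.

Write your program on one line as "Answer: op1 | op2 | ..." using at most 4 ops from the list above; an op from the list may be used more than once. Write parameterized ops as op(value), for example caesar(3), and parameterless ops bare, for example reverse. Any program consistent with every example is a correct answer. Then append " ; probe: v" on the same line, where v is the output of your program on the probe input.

dedupe_adjacent | take(3) | drop_vowels ; probe: "wlm"

Check, running the answer program on each example:
  "utm" -> "utm" -> "utm" -> "tm"
  "lxbefbymge" -> "lxbefbymge" -> "lxb" -> "lxb"
  "jdns" -> "jdns" -> "jdn" -> "jdn"
  "ixgitehddx" -> "ixgitehdx" -> "ixg" -> "xg"
  "rilikf" -> "rilikf" -> "ril" -> "rl"
  probe: "wlmxmglmor" -> "wlmxmglmor" -> "wlm" -> "wlm"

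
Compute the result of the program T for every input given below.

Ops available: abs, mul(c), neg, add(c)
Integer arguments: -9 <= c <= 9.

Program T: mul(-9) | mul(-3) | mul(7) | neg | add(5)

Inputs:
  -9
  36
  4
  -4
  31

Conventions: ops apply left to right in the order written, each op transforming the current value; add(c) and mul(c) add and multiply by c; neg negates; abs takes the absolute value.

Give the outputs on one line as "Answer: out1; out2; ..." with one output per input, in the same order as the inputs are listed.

Execution, op by op:
  -9 -> 81 -> -243 -> -1701 -> 1701 -> 1706
  36 -> -324 -> 972 -> 6804 -> -6804 -> -6799
  4 -> -36 -> 108 -> 756 -> -756 -> -751
  -4 -> 36 -> -108 -> -756 -> 756 -> 761
  31 -> -279 -> 837 -> 5859 -> -5859 -> -5854

1706; -6799; -751; 761; -5854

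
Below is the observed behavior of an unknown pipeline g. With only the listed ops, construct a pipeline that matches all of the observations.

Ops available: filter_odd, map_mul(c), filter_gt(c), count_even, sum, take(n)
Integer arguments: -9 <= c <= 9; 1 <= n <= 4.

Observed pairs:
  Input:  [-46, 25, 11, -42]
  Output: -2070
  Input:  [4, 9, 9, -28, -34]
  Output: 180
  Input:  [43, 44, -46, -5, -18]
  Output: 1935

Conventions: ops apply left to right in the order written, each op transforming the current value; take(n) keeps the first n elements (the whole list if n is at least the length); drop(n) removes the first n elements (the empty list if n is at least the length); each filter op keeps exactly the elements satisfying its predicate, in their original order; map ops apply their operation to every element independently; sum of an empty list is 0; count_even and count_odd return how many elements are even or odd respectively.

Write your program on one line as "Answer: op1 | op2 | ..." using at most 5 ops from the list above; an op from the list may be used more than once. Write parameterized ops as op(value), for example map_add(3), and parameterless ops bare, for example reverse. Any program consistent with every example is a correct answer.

map_mul(-5) | take(1) | map_mul(-9) | sum

Check, running the answer program on each example:
  [-46, 25, 11, -42] -> [230, -125, -55, 210] -> [230] -> [-2070] -> -2070
  [4, 9, 9, -28, -34] -> [-20, -45, -45, 140, 170] -> [-20] -> [180] -> 180
  [43, 44, -46, -5, -18] -> [-215, -220, 230, 25, 90] -> [-215] -> [1935] -> 1935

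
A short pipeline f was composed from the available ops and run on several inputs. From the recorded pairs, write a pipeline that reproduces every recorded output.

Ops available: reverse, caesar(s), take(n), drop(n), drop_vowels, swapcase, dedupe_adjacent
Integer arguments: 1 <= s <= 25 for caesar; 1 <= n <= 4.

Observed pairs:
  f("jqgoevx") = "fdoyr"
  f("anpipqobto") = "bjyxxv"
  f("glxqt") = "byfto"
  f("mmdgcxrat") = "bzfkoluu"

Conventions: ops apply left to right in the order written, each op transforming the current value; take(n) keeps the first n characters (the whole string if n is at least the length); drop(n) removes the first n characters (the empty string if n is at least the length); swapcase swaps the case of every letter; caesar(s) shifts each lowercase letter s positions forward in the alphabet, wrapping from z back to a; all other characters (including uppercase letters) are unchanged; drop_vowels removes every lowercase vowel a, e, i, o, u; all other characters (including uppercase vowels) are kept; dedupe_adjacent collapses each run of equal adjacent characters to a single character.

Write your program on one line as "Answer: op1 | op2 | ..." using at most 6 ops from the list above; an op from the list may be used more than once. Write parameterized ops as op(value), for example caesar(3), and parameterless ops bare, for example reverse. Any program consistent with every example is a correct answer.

drop_vowels | swapcase | reverse | swapcase | caesar(7) | caesar(1)

Check, running the answer program on each example:
  "jqgoevx" -> "jqgvx" -> "JQGVX" -> "XVGQJ" -> "xvgqj" -> "ecnxq" -> "fdoyr"
  "anpipqobto" -> "nppqbt" -> "NPPQBT" -> "TBQPPN" -> "tbqppn" -> "aixwwu" -> "bjyxxv"
  "glxqt" -> "glxqt" -> "GLXQT" -> "TQXLG" -> "tqxlg" -> "axesn" -> "byfto"
  "mmdgcxrat" -> "mmdgcxrt" -> "MMDGCXRT" -> "TRXCGDMM" -> "trxcgdmm" -> "ayejnktt" -> "bzfkoluu"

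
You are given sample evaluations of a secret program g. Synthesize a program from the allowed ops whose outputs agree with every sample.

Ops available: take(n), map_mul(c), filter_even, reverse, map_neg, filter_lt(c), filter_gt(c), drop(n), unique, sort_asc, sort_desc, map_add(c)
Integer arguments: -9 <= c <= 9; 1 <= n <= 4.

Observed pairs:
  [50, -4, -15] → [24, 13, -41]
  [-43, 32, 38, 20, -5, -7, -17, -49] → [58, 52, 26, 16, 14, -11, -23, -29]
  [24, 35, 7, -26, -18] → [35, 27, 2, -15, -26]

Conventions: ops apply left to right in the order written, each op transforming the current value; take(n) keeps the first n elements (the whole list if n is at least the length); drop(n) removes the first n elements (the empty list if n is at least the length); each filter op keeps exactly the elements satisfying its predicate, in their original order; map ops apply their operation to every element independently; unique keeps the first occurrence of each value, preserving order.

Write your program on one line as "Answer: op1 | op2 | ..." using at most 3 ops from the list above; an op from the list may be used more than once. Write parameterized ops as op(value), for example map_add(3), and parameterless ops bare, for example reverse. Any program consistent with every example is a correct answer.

map_neg | map_add(9) | sort_desc

Check, running the answer program on each example:
  [50, -4, -15] -> [-50, 4, 15] -> [-41, 13, 24] -> [24, 13, -41]
  [-43, 32, 38, 20, -5, -7, -17, -49] -> [43, -32, -38, -20, 5, 7, 17, 49] -> [52, -23, -29, -11, 14, 16, 26, 58] -> [58, 52, 26, 16, 14, -11, -23, -29]
  [24, 35, 7, -26, -18] -> [-24, -35, -7, 26, 18] -> [-15, -26, 2, 35, 27] -> [35, 27, 2, -15, -26]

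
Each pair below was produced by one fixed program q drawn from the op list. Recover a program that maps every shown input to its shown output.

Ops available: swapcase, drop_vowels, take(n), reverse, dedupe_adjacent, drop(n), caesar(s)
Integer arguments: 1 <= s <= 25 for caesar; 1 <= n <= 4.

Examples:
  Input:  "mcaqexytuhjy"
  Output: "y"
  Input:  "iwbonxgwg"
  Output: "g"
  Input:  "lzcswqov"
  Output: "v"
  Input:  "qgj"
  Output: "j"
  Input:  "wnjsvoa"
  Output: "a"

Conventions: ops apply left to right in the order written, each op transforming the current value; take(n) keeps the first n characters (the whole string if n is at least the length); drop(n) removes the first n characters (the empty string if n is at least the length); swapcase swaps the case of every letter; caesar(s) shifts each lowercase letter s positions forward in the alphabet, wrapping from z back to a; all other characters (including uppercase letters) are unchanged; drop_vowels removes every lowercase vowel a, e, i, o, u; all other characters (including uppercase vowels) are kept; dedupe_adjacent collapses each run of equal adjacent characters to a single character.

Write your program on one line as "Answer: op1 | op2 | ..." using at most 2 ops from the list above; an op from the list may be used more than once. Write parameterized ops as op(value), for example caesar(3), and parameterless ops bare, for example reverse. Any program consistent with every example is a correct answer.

reverse | take(1)

Check, running the answer program on each example:
  "mcaqexytuhjy" -> "yjhutyxeqacm" -> "y"
  "iwbonxgwg" -> "gwgxnobwi" -> "g"
  "lzcswqov" -> "voqwsczl" -> "v"
  "qgj" -> "jgq" -> "j"
  "wnjsvoa" -> "aovsjnw" -> "a"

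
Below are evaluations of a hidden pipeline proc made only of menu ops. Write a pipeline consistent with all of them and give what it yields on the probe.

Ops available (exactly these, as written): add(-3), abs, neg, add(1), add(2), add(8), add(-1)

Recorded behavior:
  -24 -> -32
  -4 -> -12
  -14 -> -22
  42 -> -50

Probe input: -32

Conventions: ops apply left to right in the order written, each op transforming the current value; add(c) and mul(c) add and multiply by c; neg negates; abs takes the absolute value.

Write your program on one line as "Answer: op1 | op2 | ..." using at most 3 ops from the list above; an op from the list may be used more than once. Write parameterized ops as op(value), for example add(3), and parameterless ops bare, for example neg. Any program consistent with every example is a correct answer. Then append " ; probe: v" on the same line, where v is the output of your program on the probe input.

abs | add(8) | neg ; probe: -40

Check, running the answer program on each example:
  -24 -> 24 -> 32 -> -32
  -4 -> 4 -> 12 -> -12
  -14 -> 14 -> 22 -> -22
  42 -> 42 -> 50 -> -50
  probe: -32 -> 32 -> 40 -> -40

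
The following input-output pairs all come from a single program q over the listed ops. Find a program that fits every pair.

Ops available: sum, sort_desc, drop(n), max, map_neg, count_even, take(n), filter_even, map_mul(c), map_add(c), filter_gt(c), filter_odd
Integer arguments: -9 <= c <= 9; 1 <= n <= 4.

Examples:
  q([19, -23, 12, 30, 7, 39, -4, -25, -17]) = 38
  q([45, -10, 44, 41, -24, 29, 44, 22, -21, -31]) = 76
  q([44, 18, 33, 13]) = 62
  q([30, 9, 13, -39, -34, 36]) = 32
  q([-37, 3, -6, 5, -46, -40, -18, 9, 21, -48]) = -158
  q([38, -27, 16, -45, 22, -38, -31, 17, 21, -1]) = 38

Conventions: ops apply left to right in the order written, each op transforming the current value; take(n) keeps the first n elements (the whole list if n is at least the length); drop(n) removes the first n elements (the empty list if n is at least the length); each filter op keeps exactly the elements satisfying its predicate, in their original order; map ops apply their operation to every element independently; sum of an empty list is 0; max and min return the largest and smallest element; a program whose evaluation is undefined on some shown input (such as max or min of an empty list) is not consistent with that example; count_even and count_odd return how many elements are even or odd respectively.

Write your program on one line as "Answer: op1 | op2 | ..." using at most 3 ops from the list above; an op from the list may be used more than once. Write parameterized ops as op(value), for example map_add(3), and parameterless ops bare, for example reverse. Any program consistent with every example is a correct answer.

filter_even | sum

Check, running the answer program on each example:
  [19, -23, 12, 30, 7, 39, -4, -25, -17] -> [12, 30, -4] -> 38
  [45, -10, 44, 41, -24, 29, 44, 22, -21, -31] -> [-10, 44, -24, 44, 22] -> 76
  [44, 18, 33, 13] -> [44, 18] -> 62
  [30, 9, 13, -39, -34, 36] -> [30, -34, 36] -> 32
  [-37, 3, -6, 5, -46, -40, -18, 9, 21, -48] -> [-6, -46, -40, -18, -48] -> -158
  [38, -27, 16, -45, 22, -38, -31, 17, 21, -1] -> [38, 16, 22, -38] -> 38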